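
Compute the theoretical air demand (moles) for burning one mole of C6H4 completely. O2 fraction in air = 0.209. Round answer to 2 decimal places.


Balanced combustion: C6H4 + 7 O2 -> 6 CO2 + 2 H2O
O2 needed = C + H/4 = 6 + 4/4 = 7.00 moles
Air moles = O2 / 0.209 = 7.00 / 0.209 = 33.49 moles air


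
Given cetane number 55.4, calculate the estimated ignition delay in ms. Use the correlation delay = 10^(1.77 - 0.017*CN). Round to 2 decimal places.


delay = 10^(1.77 - 0.017*CN)
Exponent = 1.77 - 0.017*55.4 = 0.8282
delay = 10^0.8282 = 6.73 ms


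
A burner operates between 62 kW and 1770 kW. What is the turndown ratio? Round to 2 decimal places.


TDR = Q_max / Q_min
TDR = 1770 / 62 = 28.55


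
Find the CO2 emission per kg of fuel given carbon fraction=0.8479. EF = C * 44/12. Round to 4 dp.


EF = C_frac * (M_CO2 / M_C)
EF = 0.8479 * (44/12)
EF = 0.8479 * 3.666667 = 3.1090 kg_CO2/kg_fuel


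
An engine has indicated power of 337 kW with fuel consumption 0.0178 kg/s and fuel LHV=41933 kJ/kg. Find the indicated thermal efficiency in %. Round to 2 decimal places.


eta_ith = (IP / (mf * LHV)) * 100
Denominator = 0.0178 * 41933 = 746.4074 kW
eta_ith = (337 / 746.4074) * 100 = 45.15%


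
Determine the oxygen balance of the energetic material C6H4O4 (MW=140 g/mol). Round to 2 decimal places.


OB = -1600 * (2C + H/2 - O) / MW
Inner = 2*6 + 4/2 - 4 = 10.00
OB = -1600 * 10.00 / 140 = -114.29%


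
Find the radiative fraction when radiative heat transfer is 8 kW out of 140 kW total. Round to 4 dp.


f_rad = Q_rad / Q_total
f_rad = 8 / 140 = 0.0571


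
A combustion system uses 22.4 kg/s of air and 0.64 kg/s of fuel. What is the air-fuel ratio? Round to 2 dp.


AFR = m_air / m_fuel
AFR = 22.4 / 0.64 = 35.00


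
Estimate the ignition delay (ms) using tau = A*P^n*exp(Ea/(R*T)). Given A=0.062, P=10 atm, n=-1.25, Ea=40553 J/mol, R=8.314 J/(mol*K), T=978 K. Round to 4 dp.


tau = A * P^n * exp(Ea/(R*T))
P^n = 10^(-1.25) = 0.05623413
Ea/(R*T) = 40553/(8.314*978) = 4.987399
exp(Ea/(R*T)) = 146.554736
tau = 0.062 * 0.05623413 * 146.554736 = 0.5110 ms


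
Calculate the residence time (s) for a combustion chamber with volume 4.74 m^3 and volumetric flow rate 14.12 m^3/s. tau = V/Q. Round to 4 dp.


tau = V / Q_flow
tau = 4.74 / 14.12 = 0.3357 s


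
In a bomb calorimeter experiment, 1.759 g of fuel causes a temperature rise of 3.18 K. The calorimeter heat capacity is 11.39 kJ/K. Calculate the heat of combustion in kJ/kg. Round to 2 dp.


Hc = C_cal * delta_T / m_fuel
Q_released = 11.39 * 3.18 = 36.2202 kJ
m_fuel = 1.759 g = 1.759/1000 kg = 0.001759 kg
Hc = 36.2202 / 0.001759 = 20591.36 kJ/kg


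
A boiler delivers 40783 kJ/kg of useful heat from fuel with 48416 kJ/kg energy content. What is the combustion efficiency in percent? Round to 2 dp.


Efficiency = (Q_useful / Q_fuel) * 100
Efficiency = (40783 / 48416) * 100
Efficiency = 0.8423 * 100 = 84.23%


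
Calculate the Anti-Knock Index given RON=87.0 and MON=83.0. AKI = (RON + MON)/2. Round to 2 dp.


AKI = (RON + MON) / 2
AKI = (87.0 + 83.0) / 2
AKI = 170.0 / 2 = 85.00


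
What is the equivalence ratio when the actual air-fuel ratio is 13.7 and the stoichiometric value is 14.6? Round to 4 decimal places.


phi = AFR_stoich / AFR_actual
phi = 14.6 / 13.7 = 1.0657


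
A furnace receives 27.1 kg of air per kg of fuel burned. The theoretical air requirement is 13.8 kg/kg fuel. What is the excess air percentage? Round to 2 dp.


Excess air = actual - stoichiometric = 27.1 - 13.8 = 13.30 kg/kg fuel
Excess air % = (excess / stoich) * 100 = (13.30 / 13.8) * 100 = 96.38%


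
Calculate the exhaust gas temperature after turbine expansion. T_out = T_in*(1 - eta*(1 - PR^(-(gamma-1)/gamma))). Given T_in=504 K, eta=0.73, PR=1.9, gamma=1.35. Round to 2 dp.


T_out = T_in * (1 - eta * (1 - PR^(-(gamma-1)/gamma)))
Exponent = -(1.35-1)/1.35 = -0.25925926
PR^exp = 1.9^(-0.25925926) = 0.84670193
Factor = 1 - 0.73*(1 - 0.84670193) = 0.88809241
T_out = 504 * 0.88809241 = 447.60 K


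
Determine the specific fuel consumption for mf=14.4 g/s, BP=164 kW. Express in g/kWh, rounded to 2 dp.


SFC = (mf / BP) * 3600
Rate = 14.4 / 164 = 0.087805 g/(s*kW)
SFC = 0.087805 * 3600 = 316.10 g/kWh


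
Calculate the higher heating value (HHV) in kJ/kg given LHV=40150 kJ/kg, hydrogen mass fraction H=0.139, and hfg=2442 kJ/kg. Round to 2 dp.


HHV = LHV + hfg * 9 * H
Water addition = 2442 * 9 * 0.139 = 3054.942 kJ/kg
HHV = 40150 + 3054.942 = 43204.94 kJ/kg


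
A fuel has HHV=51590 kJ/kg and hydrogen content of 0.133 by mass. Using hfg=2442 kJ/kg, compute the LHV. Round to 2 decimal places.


LHV = HHV - hfg * 9 * H
Water correction = 2442 * 9 * 0.133 = 2923.074 kJ/kg
LHV = 51590 - 2923.074 = 48666.93 kJ/kg


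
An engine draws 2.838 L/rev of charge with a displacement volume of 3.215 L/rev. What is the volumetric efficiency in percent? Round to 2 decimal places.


eta_v = (V_actual / V_disp) * 100
Ratio = 2.838 / 3.215 = 0.8827
eta_v = 0.8827 * 100 = 88.27%


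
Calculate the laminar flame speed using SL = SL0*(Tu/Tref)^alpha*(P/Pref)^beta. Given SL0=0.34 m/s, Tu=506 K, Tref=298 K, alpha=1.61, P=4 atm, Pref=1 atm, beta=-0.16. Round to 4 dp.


SL = SL0 * (Tu/Tref)^alpha * (P/Pref)^beta
T ratio = 506/298 = 1.69798658
(T ratio)^alpha = 1.69798658^1.61 = 2.345277
(P/Pref)^beta = 4^(-0.16) = 0.801070
SL = 0.34 * 2.345277 * 0.801070 = 0.6388 m/s


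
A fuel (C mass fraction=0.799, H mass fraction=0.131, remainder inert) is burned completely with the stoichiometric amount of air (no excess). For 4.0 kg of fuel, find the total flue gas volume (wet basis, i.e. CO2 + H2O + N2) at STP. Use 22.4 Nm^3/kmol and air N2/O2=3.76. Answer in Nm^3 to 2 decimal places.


Per kg fuel: CO2 = (C/12 kmol)*22.4 = (0.799/12)*22.4 = 1.49147 Nm^3
Per kg fuel: H2O = (H/2 kmol)*22.4 = (0.131/2)*22.4 = 1.46720 Nm^3
O2 needed per kg fuel = C/12 + H/4 = 0.799/12 + 0.131/4 = 0.09933333 kmol
Per kg fuel: N2 = O2*3.76*22.4 = 0.09933333*3.76*22.4 = 8.36625 Nm^3
Total per kg = 1.49147 + 1.46720 + 8.36625 = 11.32492 Nm^3
Total = 11.32492 * 4.0 = 45.30 Nm^3


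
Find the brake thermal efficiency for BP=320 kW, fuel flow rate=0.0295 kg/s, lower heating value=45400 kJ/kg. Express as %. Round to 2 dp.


eta_BTE = (BP / (mf * LHV)) * 100
Denominator = 0.0295 * 45400 = 1339.3000 kW
eta_BTE = (320 / 1339.3000) * 100 = 23.89%


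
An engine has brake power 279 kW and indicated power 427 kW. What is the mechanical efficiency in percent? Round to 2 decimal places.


eta_mech = (BP / IP) * 100
Ratio = 279 / 427 = 0.6534
eta_mech = 0.6534 * 100 = 65.34%


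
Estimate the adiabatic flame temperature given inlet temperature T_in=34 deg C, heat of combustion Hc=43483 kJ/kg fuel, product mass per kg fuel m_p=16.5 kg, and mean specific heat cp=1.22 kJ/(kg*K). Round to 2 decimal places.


T_ad = T_in + Hc / (m_p * cp)
Denominator = 16.5 * 1.22 = 20.1300
Temperature rise = 43483 / 20.1300 = 2160.11 K
T_ad = 34 + 2160.11 = 2194.11 deg C


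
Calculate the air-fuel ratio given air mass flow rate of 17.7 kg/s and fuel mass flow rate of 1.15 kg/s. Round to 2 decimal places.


AFR = m_air / m_fuel
AFR = 17.7 / 1.15 = 15.39


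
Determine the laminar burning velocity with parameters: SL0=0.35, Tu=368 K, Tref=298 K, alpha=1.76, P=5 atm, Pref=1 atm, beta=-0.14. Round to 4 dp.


SL = SL0 * (Tu/Tref)^alpha * (P/Pref)^beta
T ratio = 368/298 = 1.23489933
(T ratio)^alpha = 1.23489933^1.76 = 1.449678
(P/Pref)^beta = 5^(-0.14) = 0.798260
SL = 0.35 * 1.449678 * 0.798260 = 0.4050 m/s


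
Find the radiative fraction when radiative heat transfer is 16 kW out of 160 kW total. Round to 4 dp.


f_rad = Q_rad / Q_total
f_rad = 16 / 160 = 0.1000


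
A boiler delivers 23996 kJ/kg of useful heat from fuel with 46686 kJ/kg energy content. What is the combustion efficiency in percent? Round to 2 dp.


Efficiency = (Q_useful / Q_fuel) * 100
Efficiency = (23996 / 46686) * 100
Efficiency = 0.5140 * 100 = 51.40%


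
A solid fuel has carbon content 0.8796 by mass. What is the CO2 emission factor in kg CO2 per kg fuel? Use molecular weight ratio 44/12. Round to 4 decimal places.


EF = C_frac * (M_CO2 / M_C)
EF = 0.8796 * (44/12)
EF = 0.8796 * 3.666667 = 3.2252 kg_CO2/kg_fuel


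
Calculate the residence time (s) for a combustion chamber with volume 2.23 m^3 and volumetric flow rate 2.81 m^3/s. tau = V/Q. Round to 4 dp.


tau = V / Q_flow
tau = 2.23 / 2.81 = 0.7936 s


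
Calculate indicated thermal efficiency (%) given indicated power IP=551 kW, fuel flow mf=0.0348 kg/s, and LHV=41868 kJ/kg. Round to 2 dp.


eta_ith = (IP / (mf * LHV)) * 100
Denominator = 0.0348 * 41868 = 1457.0064 kW
eta_ith = (551 / 1457.0064) * 100 = 37.82%


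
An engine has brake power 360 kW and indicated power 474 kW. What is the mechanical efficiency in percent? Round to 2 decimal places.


eta_mech = (BP / IP) * 100
Ratio = 360 / 474 = 0.7595
eta_mech = 0.7595 * 100 = 75.95%


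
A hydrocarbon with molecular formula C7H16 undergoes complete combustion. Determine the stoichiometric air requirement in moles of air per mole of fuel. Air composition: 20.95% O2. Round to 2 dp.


Balanced combustion: C7H16 + 11 O2 -> 7 CO2 + 8 H2O
O2 needed = C + H/4 = 7 + 16/4 = 11.00 moles
Air moles = O2 / 0.2095 = 11.00 / 0.2095 = 52.51 moles air


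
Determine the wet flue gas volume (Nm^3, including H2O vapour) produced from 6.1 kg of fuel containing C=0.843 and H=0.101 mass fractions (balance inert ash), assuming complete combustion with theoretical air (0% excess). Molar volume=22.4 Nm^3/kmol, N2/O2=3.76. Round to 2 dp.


Per kg fuel: CO2 = (C/12 kmol)*22.4 = (0.843/12)*22.4 = 1.57360 Nm^3
Per kg fuel: H2O = (H/2 kmol)*22.4 = (0.101/2)*22.4 = 1.13120 Nm^3
O2 needed per kg fuel = C/12 + H/4 = 0.843/12 + 0.101/4 = 0.09550000 kmol
Per kg fuel: N2 = O2*3.76*22.4 = 0.09550000*3.76*22.4 = 8.04339 Nm^3
Total per kg = 1.57360 + 1.13120 + 8.04339 = 10.74819 Nm^3
Total = 10.74819 * 6.1 = 65.56 Nm^3


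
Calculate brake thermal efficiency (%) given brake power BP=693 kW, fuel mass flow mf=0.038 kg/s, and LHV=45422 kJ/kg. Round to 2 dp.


eta_BTE = (BP / (mf * LHV)) * 100
Denominator = 0.038 * 45422 = 1726.0360 kW
eta_BTE = (693 / 1726.0360) * 100 = 40.15%


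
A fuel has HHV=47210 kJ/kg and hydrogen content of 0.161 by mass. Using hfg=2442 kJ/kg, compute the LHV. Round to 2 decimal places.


LHV = HHV - hfg * 9 * H
Water correction = 2442 * 9 * 0.161 = 3538.458 kJ/kg
LHV = 47210 - 3538.458 = 43671.54 kJ/kg


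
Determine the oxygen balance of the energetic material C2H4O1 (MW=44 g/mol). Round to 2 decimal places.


OB = -1600 * (2C + H/2 - O) / MW
Inner = 2*2 + 4/2 - 1 = 5.00
OB = -1600 * 5.00 / 44 = -181.82%


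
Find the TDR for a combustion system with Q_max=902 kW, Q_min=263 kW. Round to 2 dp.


TDR = Q_max / Q_min
TDR = 902 / 263 = 3.43


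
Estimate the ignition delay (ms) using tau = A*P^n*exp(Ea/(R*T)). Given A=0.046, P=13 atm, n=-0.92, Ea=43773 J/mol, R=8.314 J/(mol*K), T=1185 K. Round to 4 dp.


tau = A * P^n * exp(Ea/(R*T))
P^n = 13^(-0.92) = 0.09444351
Ea/(R*T) = 43773/(8.314*1185) = 4.443017
exp(Ea/(R*T)) = 85.031065
tau = 0.046 * 0.09444351 * 85.031065 = 0.3694 ms


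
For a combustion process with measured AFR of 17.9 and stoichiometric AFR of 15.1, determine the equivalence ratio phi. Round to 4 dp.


phi = AFR_stoich / AFR_actual
phi = 15.1 / 17.9 = 0.8436


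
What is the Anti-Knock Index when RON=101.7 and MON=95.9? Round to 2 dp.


AKI = (RON + MON) / 2
AKI = (101.7 + 95.9) / 2
AKI = 197.6 / 2 = 98.80


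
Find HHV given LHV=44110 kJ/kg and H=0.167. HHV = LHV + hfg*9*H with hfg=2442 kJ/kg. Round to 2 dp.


HHV = LHV + hfg * 9 * H
Water addition = 2442 * 9 * 0.167 = 3670.326 kJ/kg
HHV = 44110 + 3670.326 = 47780.33 kJ/kg


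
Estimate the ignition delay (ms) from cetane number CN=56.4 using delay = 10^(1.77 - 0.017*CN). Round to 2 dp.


delay = 10^(1.77 - 0.017*CN)
Exponent = 1.77 - 0.017*56.4 = 0.8112
delay = 10^0.8112 = 6.47 ms


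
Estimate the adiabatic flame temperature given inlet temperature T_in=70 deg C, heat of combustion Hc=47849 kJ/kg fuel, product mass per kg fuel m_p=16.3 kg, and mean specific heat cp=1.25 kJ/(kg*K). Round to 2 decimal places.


T_ad = T_in + Hc / (m_p * cp)
Denominator = 16.3 * 1.25 = 20.3750
Temperature rise = 47849 / 20.3750 = 2348.42 K
T_ad = 70 + 2348.42 = 2418.42 deg C


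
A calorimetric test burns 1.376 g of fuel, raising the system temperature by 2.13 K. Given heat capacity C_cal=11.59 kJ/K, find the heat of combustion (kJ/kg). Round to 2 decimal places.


Hc = C_cal * delta_T / m_fuel
Q_released = 11.59 * 2.13 = 24.6867 kJ
m_fuel = 1.376 g = 1.376/1000 kg = 0.001376 kg
Hc = 24.6867 / 0.001376 = 17940.92 kJ/kg


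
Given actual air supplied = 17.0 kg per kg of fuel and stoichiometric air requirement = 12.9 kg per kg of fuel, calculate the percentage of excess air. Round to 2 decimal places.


Excess air = actual - stoichiometric = 17.0 - 12.9 = 4.10 kg/kg fuel
Excess air % = (excess / stoich) * 100 = (4.10 / 12.9) * 100 = 31.78%


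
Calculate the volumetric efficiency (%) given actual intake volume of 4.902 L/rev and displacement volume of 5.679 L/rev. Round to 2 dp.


eta_v = (V_actual / V_disp) * 100
Ratio = 4.902 / 5.679 = 0.8632
eta_v = 0.8632 * 100 = 86.32%


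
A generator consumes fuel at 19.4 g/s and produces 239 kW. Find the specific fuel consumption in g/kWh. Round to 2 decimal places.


SFC = (mf / BP) * 3600
Rate = 19.4 / 239 = 0.081172 g/(s*kW)
SFC = 0.081172 * 3600 = 292.22 g/kWh


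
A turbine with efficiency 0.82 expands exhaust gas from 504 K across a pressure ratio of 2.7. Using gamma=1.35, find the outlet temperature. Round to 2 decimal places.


T_out = T_in * (1 - eta * (1 - PR^(-(gamma-1)/gamma)))
Exponent = -(1.35-1)/1.35 = -0.25925926
PR^exp = 2.7^(-0.25925926) = 0.77297411
Factor = 1 - 0.82*(1 - 0.77297411) = 0.81383877
T_out = 504 * 0.81383877 = 410.17 K


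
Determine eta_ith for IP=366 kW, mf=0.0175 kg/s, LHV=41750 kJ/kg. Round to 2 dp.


eta_ith = (IP / (mf * LHV)) * 100
Denominator = 0.0175 * 41750 = 730.6250 kW
eta_ith = (366 / 730.6250) * 100 = 50.09%


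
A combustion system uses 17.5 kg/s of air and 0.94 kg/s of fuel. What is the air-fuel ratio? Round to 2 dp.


AFR = m_air / m_fuel
AFR = 17.5 / 0.94 = 18.62


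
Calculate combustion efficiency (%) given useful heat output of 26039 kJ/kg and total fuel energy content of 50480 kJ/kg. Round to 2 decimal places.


Efficiency = (Q_useful / Q_fuel) * 100
Efficiency = (26039 / 50480) * 100
Efficiency = 0.5158 * 100 = 51.58%


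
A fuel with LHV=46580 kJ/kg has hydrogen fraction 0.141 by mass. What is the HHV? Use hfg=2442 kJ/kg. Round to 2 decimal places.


HHV = LHV + hfg * 9 * H
Water addition = 2442 * 9 * 0.141 = 3098.898 kJ/kg
HHV = 46580 + 3098.898 = 49678.90 kJ/kg


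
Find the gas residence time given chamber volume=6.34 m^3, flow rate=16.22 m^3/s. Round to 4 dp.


tau = V / Q_flow
tau = 6.34 / 16.22 = 0.3909 s


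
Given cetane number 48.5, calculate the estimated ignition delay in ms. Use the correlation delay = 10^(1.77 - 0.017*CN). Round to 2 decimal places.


delay = 10^(1.77 - 0.017*CN)
Exponent = 1.77 - 0.017*48.5 = 0.9455
delay = 10^0.9455 = 8.82 ms


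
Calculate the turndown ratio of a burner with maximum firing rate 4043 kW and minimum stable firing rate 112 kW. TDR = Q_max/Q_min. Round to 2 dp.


TDR = Q_max / Q_min
TDR = 4043 / 112 = 36.10


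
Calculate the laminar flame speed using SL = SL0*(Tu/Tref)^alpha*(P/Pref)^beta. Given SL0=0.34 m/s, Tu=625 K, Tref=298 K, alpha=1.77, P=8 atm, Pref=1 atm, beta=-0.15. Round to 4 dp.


SL = SL0 * (Tu/Tref)^alpha * (P/Pref)^beta
T ratio = 625/298 = 2.09731544
(T ratio)^alpha = 2.09731544^1.77 = 3.709752
(P/Pref)^beta = 8^(-0.15) = 0.732043
SL = 0.34 * 3.709752 * 0.732043 = 0.9233 m/s


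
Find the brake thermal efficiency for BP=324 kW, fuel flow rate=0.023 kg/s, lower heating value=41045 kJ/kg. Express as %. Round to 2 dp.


eta_BTE = (BP / (mf * LHV)) * 100
Denominator = 0.023 * 41045 = 944.0350 kW
eta_BTE = (324 / 944.0350) * 100 = 34.32%


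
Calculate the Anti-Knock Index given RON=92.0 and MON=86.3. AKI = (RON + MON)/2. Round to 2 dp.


AKI = (RON + MON) / 2
AKI = (92.0 + 86.3) / 2
AKI = 178.3 / 2 = 89.15


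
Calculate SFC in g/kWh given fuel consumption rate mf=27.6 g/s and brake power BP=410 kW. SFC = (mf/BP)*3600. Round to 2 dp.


SFC = (mf / BP) * 3600
Rate = 27.6 / 410 = 0.067317 g/(s*kW)
SFC = 0.067317 * 3600 = 242.34 g/kWh


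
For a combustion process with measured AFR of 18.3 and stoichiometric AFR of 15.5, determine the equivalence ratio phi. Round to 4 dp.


phi = AFR_stoich / AFR_actual
phi = 15.5 / 18.3 = 0.8470


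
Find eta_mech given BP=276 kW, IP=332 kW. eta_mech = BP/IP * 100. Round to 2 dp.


eta_mech = (BP / IP) * 100
Ratio = 276 / 332 = 0.8313
eta_mech = 0.8313 * 100 = 83.13%


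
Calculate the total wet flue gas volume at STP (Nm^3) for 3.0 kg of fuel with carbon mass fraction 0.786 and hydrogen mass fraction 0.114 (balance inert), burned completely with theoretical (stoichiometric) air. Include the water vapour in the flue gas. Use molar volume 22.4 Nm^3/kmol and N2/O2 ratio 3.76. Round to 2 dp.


Per kg fuel: CO2 = (C/12 kmol)*22.4 = (0.786/12)*22.4 = 1.46720 Nm^3
Per kg fuel: H2O = (H/2 kmol)*22.4 = (0.114/2)*22.4 = 1.27680 Nm^3
O2 needed per kg fuel = C/12 + H/4 = 0.786/12 + 0.114/4 = 0.09400000 kmol
Per kg fuel: N2 = O2*3.76*22.4 = 0.09400000*3.76*22.4 = 7.91706 Nm^3
Total per kg = 1.46720 + 1.27680 + 7.91706 = 10.66106 Nm^3
Total = 10.66106 * 3.0 = 31.98 Nm^3


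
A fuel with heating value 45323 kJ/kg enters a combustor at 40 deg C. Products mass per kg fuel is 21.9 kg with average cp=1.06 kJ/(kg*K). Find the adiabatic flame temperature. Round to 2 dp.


T_ad = T_in + Hc / (m_p * cp)
Denominator = 21.9 * 1.06 = 23.2140
Temperature rise = 45323 / 23.2140 = 1952.40 K
T_ad = 40 + 1952.40 = 1992.40 deg C


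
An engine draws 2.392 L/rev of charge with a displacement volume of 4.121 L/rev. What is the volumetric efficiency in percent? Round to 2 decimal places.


eta_v = (V_actual / V_disp) * 100
Ratio = 2.392 / 4.121 = 0.5804
eta_v = 0.5804 * 100 = 58.04%


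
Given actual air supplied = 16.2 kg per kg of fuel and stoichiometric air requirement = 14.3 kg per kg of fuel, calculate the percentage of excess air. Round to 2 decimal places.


Excess air = actual - stoichiometric = 16.2 - 14.3 = 1.90 kg/kg fuel
Excess air % = (excess / stoich) * 100 = (1.90 / 14.3) * 100 = 13.29%


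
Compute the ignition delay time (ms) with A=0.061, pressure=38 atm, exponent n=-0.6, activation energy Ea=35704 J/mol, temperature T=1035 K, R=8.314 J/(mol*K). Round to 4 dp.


tau = A * P^n * exp(Ea/(R*T))
P^n = 38^(-0.6) = 0.11275345
Ea/(R*T) = 35704/(8.314*1035) = 4.149220
exp(Ea/(R*T)) = 63.384566
tau = 0.061 * 0.11275345 * 63.384566 = 0.4360 ms


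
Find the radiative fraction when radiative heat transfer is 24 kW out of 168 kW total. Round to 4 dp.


f_rad = Q_rad / Q_total
f_rad = 24 / 168 = 0.1429


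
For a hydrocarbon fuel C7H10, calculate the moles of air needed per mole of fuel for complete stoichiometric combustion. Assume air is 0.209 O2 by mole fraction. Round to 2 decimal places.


Balanced combustion: C7H10 + 9.5 O2 -> 7 CO2 + 5 H2O
O2 needed = C + H/4 = 7 + 10/4 = 9.50 moles
Air moles = O2 / 0.209 = 9.50 / 0.209 = 45.45 moles air


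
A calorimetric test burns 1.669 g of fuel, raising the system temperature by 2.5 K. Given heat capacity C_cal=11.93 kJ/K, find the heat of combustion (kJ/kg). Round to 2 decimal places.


Hc = C_cal * delta_T / m_fuel
Q_released = 11.93 * 2.5 = 29.8250 kJ
m_fuel = 1.669 g = 1.669/1000 kg = 0.001669 kg
Hc = 29.8250 / 0.001669 = 17869.98 kJ/kg


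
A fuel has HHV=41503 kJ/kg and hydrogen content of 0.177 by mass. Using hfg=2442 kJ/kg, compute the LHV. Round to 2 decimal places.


LHV = HHV - hfg * 9 * H
Water correction = 2442 * 9 * 0.177 = 3890.106 kJ/kg
LHV = 41503 - 3890.106 = 37612.89 kJ/kg


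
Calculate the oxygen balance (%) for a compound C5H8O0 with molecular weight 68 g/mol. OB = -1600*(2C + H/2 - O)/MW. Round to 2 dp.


OB = -1600 * (2C + H/2 - O) / MW
Inner = 2*5 + 8/2 - 0 = 14.00
OB = -1600 * 14.00 / 68 = -329.41%


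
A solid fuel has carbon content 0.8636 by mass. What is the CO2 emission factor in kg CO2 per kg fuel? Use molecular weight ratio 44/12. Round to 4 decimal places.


EF = C_frac * (M_CO2 / M_C)
EF = 0.8636 * (44/12)
EF = 0.8636 * 3.666667 = 3.1665 kg_CO2/kg_fuel


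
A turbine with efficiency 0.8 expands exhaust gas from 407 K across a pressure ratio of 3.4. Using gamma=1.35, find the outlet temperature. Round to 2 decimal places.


T_out = T_in * (1 - eta * (1 - PR^(-(gamma-1)/gamma)))
Exponent = -(1.35-1)/1.35 = -0.25925926
PR^exp = 3.4^(-0.25925926) = 0.72813041
Factor = 1 - 0.8*(1 - 0.72813041) = 0.78250433
T_out = 407 * 0.78250433 = 318.48 K


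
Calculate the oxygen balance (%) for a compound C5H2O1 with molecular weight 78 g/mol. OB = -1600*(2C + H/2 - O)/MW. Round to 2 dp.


OB = -1600 * (2C + H/2 - O) / MW
Inner = 2*5 + 2/2 - 1 = 10.00
OB = -1600 * 10.00 / 78 = -205.13%


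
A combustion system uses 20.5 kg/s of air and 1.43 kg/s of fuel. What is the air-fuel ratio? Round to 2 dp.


AFR = m_air / m_fuel
AFR = 20.5 / 1.43 = 14.34


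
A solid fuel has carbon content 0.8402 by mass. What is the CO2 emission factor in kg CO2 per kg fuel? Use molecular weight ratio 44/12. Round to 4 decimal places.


EF = C_frac * (M_CO2 / M_C)
EF = 0.8402 * (44/12)
EF = 0.8402 * 3.666667 = 3.0807 kg_CO2/kg_fuel


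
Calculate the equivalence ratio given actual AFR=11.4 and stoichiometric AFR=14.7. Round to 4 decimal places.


phi = AFR_stoich / AFR_actual
phi = 14.7 / 11.4 = 1.2895


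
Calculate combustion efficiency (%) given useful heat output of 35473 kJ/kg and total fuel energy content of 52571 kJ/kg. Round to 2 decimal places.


Efficiency = (Q_useful / Q_fuel) * 100
Efficiency = (35473 / 52571) * 100
Efficiency = 0.6748 * 100 = 67.48%


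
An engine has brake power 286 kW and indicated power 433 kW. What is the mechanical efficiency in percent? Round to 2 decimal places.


eta_mech = (BP / IP) * 100
Ratio = 286 / 433 = 0.6605
eta_mech = 0.6605 * 100 = 66.05%


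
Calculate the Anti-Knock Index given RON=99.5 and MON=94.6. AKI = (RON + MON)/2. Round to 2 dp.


AKI = (RON + MON) / 2
AKI = (99.5 + 94.6) / 2
AKI = 194.1 / 2 = 97.05


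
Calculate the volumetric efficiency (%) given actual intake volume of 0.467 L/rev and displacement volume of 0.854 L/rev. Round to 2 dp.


eta_v = (V_actual / V_disp) * 100
Ratio = 0.467 / 0.854 = 0.5468
eta_v = 0.5468 * 100 = 54.68%


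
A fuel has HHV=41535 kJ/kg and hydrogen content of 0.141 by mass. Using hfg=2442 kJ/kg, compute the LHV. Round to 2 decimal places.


LHV = HHV - hfg * 9 * H
Water correction = 2442 * 9 * 0.141 = 3098.898 kJ/kg
LHV = 41535 - 3098.898 = 38436.10 kJ/kg


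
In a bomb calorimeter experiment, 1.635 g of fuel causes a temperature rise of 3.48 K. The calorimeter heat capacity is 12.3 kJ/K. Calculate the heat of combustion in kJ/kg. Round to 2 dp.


Hc = C_cal * delta_T / m_fuel
Q_released = 12.3 * 3.48 = 42.8040 kJ
m_fuel = 1.635 g = 1.635/1000 kg = 0.001635 kg
Hc = 42.8040 / 0.001635 = 26179.82 kJ/kg


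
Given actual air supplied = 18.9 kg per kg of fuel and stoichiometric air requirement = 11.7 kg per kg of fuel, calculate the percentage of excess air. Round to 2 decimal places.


Excess air = actual - stoichiometric = 18.9 - 11.7 = 7.20 kg/kg fuel
Excess air % = (excess / stoich) * 100 = (7.20 / 11.7) * 100 = 61.54%


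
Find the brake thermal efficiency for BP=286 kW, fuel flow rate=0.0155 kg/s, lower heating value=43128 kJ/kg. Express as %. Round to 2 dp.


eta_BTE = (BP / (mf * LHV)) * 100
Denominator = 0.0155 * 43128 = 668.4840 kW
eta_BTE = (286 / 668.4840) * 100 = 42.78%


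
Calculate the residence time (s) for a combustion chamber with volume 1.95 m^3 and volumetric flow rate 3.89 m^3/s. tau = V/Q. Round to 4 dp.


tau = V / Q_flow
tau = 1.95 / 3.89 = 0.5013 s


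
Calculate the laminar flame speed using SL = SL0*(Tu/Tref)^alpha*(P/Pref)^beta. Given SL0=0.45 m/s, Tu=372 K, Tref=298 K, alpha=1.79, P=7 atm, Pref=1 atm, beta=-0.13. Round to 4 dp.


SL = SL0 * (Tu/Tref)^alpha * (P/Pref)^beta
T ratio = 372/298 = 1.24832215
(T ratio)^alpha = 1.24832215^1.79 = 1.487390
(P/Pref)^beta = 7^(-0.13) = 0.776492
SL = 0.45 * 1.487390 * 0.776492 = 0.5197 m/s


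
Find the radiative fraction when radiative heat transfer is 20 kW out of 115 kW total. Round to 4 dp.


f_rad = Q_rad / Q_total
f_rad = 20 / 115 = 0.1739


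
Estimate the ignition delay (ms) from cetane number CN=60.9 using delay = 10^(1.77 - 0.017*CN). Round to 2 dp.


delay = 10^(1.77 - 0.017*CN)
Exponent = 1.77 - 0.017*60.9 = 0.7347
delay = 10^0.7347 = 5.43 ms


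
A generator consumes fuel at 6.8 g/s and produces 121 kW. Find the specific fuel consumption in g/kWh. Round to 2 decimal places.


SFC = (mf / BP) * 3600
Rate = 6.8 / 121 = 0.056198 g/(s*kW)
SFC = 0.056198 * 3600 = 202.31 g/kWh


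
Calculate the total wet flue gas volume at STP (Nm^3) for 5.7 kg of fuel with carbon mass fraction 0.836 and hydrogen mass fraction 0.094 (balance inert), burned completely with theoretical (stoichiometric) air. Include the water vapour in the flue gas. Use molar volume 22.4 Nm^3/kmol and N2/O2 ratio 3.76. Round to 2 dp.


Per kg fuel: CO2 = (C/12 kmol)*22.4 = (0.836/12)*22.4 = 1.56053 Nm^3
Per kg fuel: H2O = (H/2 kmol)*22.4 = (0.094/2)*22.4 = 1.05280 Nm^3
O2 needed per kg fuel = C/12 + H/4 = 0.836/12 + 0.094/4 = 0.09316667 kmol
Per kg fuel: N2 = O2*3.76*22.4 = 0.09316667*3.76*22.4 = 7.84687 Nm^3
Total per kg = 1.56053 + 1.05280 + 7.84687 = 10.46020 Nm^3
Total = 10.46020 * 5.7 = 59.62 Nm^3


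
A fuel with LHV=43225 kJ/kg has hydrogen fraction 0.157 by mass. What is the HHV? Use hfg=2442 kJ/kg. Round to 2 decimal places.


HHV = LHV + hfg * 9 * H
Water addition = 2442 * 9 * 0.157 = 3450.546 kJ/kg
HHV = 43225 + 3450.546 = 46675.55 kJ/kg


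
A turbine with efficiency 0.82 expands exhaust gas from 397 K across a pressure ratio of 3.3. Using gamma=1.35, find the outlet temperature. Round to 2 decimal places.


T_out = T_in * (1 - eta * (1 - PR^(-(gamma-1)/gamma)))
Exponent = -(1.35-1)/1.35 = -0.25925926
PR^exp = 3.3^(-0.25925926) = 0.73378775
Factor = 1 - 0.82*(1 - 0.73378775) = 0.78170596
T_out = 397 * 0.78170596 = 310.34 K


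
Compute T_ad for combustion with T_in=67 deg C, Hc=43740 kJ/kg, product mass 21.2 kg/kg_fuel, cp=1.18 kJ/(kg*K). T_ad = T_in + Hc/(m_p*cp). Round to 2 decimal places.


T_ad = T_in + Hc / (m_p * cp)
Denominator = 21.2 * 1.18 = 25.0160
Temperature rise = 43740 / 25.0160 = 1748.48 K
T_ad = 67 + 1748.48 = 1815.48 deg C


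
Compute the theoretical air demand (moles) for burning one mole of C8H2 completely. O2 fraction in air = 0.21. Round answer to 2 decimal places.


Balanced combustion: C8H2 + 8.5 O2 -> 8 CO2 + 1 H2O
O2 needed = C + H/4 = 8 + 2/4 = 8.50 moles
Air moles = O2 / 0.21 = 8.50 / 0.21 = 40.48 moles air


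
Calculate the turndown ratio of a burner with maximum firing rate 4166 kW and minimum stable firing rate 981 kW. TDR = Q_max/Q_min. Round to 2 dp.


TDR = Q_max / Q_min
TDR = 4166 / 981 = 4.25


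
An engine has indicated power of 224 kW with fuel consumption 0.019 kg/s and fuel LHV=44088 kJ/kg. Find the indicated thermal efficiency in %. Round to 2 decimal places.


eta_ith = (IP / (mf * LHV)) * 100
Denominator = 0.019 * 44088 = 837.6720 kW
eta_ith = (224 / 837.6720) * 100 = 26.74%


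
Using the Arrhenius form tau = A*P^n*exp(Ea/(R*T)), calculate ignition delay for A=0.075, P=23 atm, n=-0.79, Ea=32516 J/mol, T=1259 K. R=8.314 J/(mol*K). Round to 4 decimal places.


tau = A * P^n * exp(Ea/(R*T))
P^n = 23^(-0.79) = 0.08399144
Ea/(R*T) = 32516/(8.314*1259) = 3.106429
exp(Ea/(R*T)) = 22.341111
tau = 0.075 * 0.08399144 * 22.341111 = 0.1407 ms


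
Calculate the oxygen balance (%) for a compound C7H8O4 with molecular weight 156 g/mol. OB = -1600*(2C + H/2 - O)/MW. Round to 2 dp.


OB = -1600 * (2C + H/2 - O) / MW
Inner = 2*7 + 8/2 - 4 = 14.00
OB = -1600 * 14.00 / 156 = -143.59%


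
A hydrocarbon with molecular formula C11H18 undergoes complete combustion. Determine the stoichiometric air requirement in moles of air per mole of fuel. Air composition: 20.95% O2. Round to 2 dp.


Balanced combustion: C11H18 + 15.5 O2 -> 11 CO2 + 9 H2O
O2 needed = C + H/4 = 11 + 18/4 = 15.50 moles
Air moles = O2 / 0.2095 = 15.50 / 0.2095 = 73.99 moles air


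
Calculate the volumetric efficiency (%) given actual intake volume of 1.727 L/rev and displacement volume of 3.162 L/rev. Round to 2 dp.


eta_v = (V_actual / V_disp) * 100
Ratio = 1.727 / 3.162 = 0.5462
eta_v = 0.5462 * 100 = 54.62%


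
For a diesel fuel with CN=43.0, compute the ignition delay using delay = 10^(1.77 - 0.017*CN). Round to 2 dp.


delay = 10^(1.77 - 0.017*CN)
Exponent = 1.77 - 0.017*43.0 = 1.0390
delay = 10^1.0390 = 10.94 ms


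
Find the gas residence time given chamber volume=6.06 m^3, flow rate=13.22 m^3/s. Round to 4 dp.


tau = V / Q_flow
tau = 6.06 / 13.22 = 0.4584 s


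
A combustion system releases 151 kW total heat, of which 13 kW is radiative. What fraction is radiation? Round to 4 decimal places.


f_rad = Q_rad / Q_total
f_rad = 13 / 151 = 0.0861


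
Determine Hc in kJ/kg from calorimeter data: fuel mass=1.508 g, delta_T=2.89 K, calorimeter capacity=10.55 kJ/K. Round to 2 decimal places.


Hc = C_cal * delta_T / m_fuel
Q_released = 10.55 * 2.89 = 30.4895 kJ
m_fuel = 1.508 g = 1.508/1000 kg = 0.001508 kg
Hc = 30.4895 / 0.001508 = 20218.50 kJ/kg


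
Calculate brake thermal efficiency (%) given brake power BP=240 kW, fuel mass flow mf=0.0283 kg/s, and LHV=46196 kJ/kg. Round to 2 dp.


eta_BTE = (BP / (mf * LHV)) * 100
Denominator = 0.0283 * 46196 = 1307.3468 kW
eta_BTE = (240 / 1307.3468) * 100 = 18.36%


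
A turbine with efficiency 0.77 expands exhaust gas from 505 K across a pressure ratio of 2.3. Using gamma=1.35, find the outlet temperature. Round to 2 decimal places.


T_out = T_in * (1 - eta * (1 - PR^(-(gamma-1)/gamma)))
Exponent = -(1.35-1)/1.35 = -0.25925926
PR^exp = 2.3^(-0.25925926) = 0.80578413
Factor = 1 - 0.77*(1 - 0.80578413) = 0.85045378
T_out = 505 * 0.85045378 = 429.48 K


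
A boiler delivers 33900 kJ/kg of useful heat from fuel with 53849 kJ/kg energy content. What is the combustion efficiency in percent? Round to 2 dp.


Efficiency = (Q_useful / Q_fuel) * 100
Efficiency = (33900 / 53849) * 100
Efficiency = 0.6295 * 100 = 62.95%


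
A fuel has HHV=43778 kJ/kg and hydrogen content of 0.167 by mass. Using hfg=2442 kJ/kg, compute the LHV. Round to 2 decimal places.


LHV = HHV - hfg * 9 * H
Water correction = 2442 * 9 * 0.167 = 3670.326 kJ/kg
LHV = 43778 - 3670.326 = 40107.67 kJ/kg


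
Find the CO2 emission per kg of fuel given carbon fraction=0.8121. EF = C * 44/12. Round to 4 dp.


EF = C_frac * (M_CO2 / M_C)
EF = 0.8121 * (44/12)
EF = 0.8121 * 3.666667 = 2.9777 kg_CO2/kg_fuel


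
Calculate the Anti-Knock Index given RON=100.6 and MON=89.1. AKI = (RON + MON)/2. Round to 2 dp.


AKI = (RON + MON) / 2
AKI = (100.6 + 89.1) / 2
AKI = 189.7 / 2 = 94.85


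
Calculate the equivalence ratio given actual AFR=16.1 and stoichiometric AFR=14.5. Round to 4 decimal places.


phi = AFR_stoich / AFR_actual
phi = 14.5 / 16.1 = 0.9006


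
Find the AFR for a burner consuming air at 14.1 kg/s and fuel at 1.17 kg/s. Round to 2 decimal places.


AFR = m_air / m_fuel
AFR = 14.1 / 1.17 = 12.05


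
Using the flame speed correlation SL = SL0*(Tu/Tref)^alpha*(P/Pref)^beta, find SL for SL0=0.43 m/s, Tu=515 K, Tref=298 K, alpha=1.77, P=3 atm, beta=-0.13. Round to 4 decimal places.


SL = SL0 * (Tu/Tref)^alpha * (P/Pref)^beta
T ratio = 515/298 = 1.72818792
(T ratio)^alpha = 1.72818792^1.77 = 2.633516
(P/Pref)^beta = 3^(-0.13) = 0.866910
SL = 0.43 * 2.633516 * 0.866910 = 0.9817 m/s


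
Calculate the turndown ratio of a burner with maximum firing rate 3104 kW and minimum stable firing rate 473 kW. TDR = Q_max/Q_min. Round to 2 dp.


TDR = Q_max / Q_min
TDR = 3104 / 473 = 6.56


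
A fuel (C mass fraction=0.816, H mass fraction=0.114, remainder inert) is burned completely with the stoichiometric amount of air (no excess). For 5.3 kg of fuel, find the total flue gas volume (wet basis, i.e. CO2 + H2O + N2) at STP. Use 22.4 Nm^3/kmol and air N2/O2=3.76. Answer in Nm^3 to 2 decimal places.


Per kg fuel: CO2 = (C/12 kmol)*22.4 = (0.816/12)*22.4 = 1.52320 Nm^3
Per kg fuel: H2O = (H/2 kmol)*22.4 = (0.114/2)*22.4 = 1.27680 Nm^3
O2 needed per kg fuel = C/12 + H/4 = 0.816/12 + 0.114/4 = 0.09650000 kmol
Per kg fuel: N2 = O2*3.76*22.4 = 0.09650000*3.76*22.4 = 8.12762 Nm^3
Total per kg = 1.52320 + 1.27680 + 8.12762 = 10.92762 Nm^3
Total = 10.92762 * 5.3 = 57.92 Nm^3


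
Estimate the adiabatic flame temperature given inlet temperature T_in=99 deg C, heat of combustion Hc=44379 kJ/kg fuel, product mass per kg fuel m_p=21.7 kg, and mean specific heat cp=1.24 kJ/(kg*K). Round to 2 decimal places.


T_ad = T_in + Hc / (m_p * cp)
Denominator = 21.7 * 1.24 = 26.9080
Temperature rise = 44379 / 26.9080 = 1649.29 K
T_ad = 99 + 1649.29 = 1748.29 deg C


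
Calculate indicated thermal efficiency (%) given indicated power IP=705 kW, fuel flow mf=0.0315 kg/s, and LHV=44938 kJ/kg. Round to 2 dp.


eta_ith = (IP / (mf * LHV)) * 100
Denominator = 0.0315 * 44938 = 1415.5470 kW
eta_ith = (705 / 1415.5470) * 100 = 49.80%


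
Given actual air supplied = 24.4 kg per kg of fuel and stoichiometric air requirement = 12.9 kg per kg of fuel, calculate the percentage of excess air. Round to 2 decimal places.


Excess air = actual - stoichiometric = 24.4 - 12.9 = 11.50 kg/kg fuel
Excess air % = (excess / stoich) * 100 = (11.50 / 12.9) * 100 = 89.15%


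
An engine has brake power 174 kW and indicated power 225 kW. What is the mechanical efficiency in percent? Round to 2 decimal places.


eta_mech = (BP / IP) * 100
Ratio = 174 / 225 = 0.7733
eta_mech = 0.7733 * 100 = 77.33%


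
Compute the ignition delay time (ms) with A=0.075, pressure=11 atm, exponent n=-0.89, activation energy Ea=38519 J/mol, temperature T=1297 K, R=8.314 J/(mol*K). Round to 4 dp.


tau = A * P^n * exp(Ea/(R*T))
P^n = 11^(-0.89) = 0.11834789
Ea/(R*T) = 38519/(8.314*1297) = 3.572112
exp(Ea/(R*T)) = 35.591666
tau = 0.075 * 0.11834789 * 35.591666 = 0.3159 ms


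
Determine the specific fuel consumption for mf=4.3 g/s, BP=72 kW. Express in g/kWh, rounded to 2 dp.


SFC = (mf / BP) * 3600
Rate = 4.3 / 72 = 0.059722 g/(s*kW)
SFC = 0.059722 * 3600 = 215.00 g/kWh


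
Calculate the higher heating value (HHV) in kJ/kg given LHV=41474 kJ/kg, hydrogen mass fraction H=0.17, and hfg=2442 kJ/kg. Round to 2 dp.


HHV = LHV + hfg * 9 * H
Water addition = 2442 * 9 * 0.17 = 3736.260 kJ/kg
HHV = 41474 + 3736.260 = 45210.26 kJ/kg


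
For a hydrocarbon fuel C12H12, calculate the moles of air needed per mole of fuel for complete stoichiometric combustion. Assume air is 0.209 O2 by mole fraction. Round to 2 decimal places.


Balanced combustion: C12H12 + 15 O2 -> 12 CO2 + 6 H2O
O2 needed = C + H/4 = 12 + 12/4 = 15.00 moles
Air moles = O2 / 0.209 = 15.00 / 0.209 = 71.77 moles air


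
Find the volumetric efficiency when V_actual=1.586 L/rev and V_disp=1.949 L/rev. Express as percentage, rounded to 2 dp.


eta_v = (V_actual / V_disp) * 100
Ratio = 1.586 / 1.949 = 0.8138
eta_v = 0.8138 * 100 = 81.38%


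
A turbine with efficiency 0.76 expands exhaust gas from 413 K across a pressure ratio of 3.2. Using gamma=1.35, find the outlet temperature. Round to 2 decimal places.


T_out = T_in * (1 - eta * (1 - PR^(-(gamma-1)/gamma)))
Exponent = -(1.35-1)/1.35 = -0.25925926
PR^exp = 3.2^(-0.25925926) = 0.73966521
Factor = 1 - 0.76*(1 - 0.73966521) = 0.80214556
T_out = 413 * 0.80214556 = 331.29 K


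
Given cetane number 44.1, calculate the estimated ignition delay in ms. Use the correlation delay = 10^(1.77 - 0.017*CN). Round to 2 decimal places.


delay = 10^(1.77 - 0.017*CN)
Exponent = 1.77 - 0.017*44.1 = 1.0203
delay = 10^1.0203 = 10.48 ms


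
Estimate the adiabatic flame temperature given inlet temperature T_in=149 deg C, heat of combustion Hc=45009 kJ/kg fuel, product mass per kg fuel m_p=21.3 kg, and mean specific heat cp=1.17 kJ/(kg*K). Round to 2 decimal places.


T_ad = T_in + Hc / (m_p * cp)
Denominator = 21.3 * 1.17 = 24.9210
Temperature rise = 45009 / 24.9210 = 1806.07 K
T_ad = 149 + 1806.07 = 1955.07 deg C


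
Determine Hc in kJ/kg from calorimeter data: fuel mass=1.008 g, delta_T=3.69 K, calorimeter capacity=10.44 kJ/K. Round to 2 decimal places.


Hc = C_cal * delta_T / m_fuel
Q_released = 10.44 * 3.69 = 38.5236 kJ
m_fuel = 1.008 g = 1.008/1000 kg = 0.001008 kg
Hc = 38.5236 / 0.001008 = 38217.86 kJ/kg


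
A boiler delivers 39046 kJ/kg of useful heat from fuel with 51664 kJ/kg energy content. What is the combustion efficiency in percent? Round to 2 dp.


Efficiency = (Q_useful / Q_fuel) * 100
Efficiency = (39046 / 51664) * 100
Efficiency = 0.7558 * 100 = 75.58%


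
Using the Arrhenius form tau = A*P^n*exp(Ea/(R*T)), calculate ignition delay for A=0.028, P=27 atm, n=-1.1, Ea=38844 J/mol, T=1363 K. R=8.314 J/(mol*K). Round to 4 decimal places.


tau = A * P^n * exp(Ea/(R*T))
P^n = 27^(-1.1) = 0.02663789
Ea/(R*T) = 38844/(8.314*1363) = 3.427820
exp(Ea/(R*T)) = 30.809420
tau = 0.028 * 0.02663789 * 30.809420 = 0.0230 ms


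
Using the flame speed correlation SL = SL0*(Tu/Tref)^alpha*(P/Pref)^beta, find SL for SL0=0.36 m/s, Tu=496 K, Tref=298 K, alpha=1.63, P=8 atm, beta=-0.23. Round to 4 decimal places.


SL = SL0 * (Tu/Tref)^alpha * (P/Pref)^beta
T ratio = 496/298 = 1.66442953
(T ratio)^alpha = 1.66442953^1.63 = 2.294366
(P/Pref)^beta = 8^(-0.23) = 0.619854
SL = 0.36 * 2.294366 * 0.619854 = 0.5120 m/s


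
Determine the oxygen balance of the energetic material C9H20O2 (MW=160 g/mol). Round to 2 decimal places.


OB = -1600 * (2C + H/2 - O) / MW
Inner = 2*9 + 20/2 - 2 = 26.00
OB = -1600 * 26.00 / 160 = -260.00%


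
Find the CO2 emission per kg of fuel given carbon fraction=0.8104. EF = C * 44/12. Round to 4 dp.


EF = C_frac * (M_CO2 / M_C)
EF = 0.8104 * (44/12)
EF = 0.8104 * 3.666667 = 2.9715 kg_CO2/kg_fuel


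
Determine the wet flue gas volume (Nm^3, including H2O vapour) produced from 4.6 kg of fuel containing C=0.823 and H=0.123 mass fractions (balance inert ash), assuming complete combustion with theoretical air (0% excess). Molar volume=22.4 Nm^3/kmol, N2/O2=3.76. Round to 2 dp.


Per kg fuel: CO2 = (C/12 kmol)*22.4 = (0.823/12)*22.4 = 1.53627 Nm^3
Per kg fuel: H2O = (H/2 kmol)*22.4 = (0.123/2)*22.4 = 1.37760 Nm^3
O2 needed per kg fuel = C/12 + H/4 = 0.823/12 + 0.123/4 = 0.09933333 kmol
Per kg fuel: N2 = O2*3.76*22.4 = 0.09933333*3.76*22.4 = 8.36625 Nm^3
Total per kg = 1.53627 + 1.37760 + 8.36625 = 11.28012 Nm^3
Total = 11.28012 * 4.6 = 51.89 Nm^3


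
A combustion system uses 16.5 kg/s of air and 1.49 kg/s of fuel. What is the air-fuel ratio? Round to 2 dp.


AFR = m_air / m_fuel
AFR = 16.5 / 1.49 = 11.07


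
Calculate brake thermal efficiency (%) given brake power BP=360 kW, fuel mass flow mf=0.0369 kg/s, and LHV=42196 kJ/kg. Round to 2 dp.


eta_BTE = (BP / (mf * LHV)) * 100
Denominator = 0.0369 * 42196 = 1557.0324 kW
eta_BTE = (360 / 1557.0324) * 100 = 23.12%


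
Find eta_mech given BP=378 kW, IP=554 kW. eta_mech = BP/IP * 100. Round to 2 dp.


eta_mech = (BP / IP) * 100
Ratio = 378 / 554 = 0.6823
eta_mech = 0.6823 * 100 = 68.23%
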